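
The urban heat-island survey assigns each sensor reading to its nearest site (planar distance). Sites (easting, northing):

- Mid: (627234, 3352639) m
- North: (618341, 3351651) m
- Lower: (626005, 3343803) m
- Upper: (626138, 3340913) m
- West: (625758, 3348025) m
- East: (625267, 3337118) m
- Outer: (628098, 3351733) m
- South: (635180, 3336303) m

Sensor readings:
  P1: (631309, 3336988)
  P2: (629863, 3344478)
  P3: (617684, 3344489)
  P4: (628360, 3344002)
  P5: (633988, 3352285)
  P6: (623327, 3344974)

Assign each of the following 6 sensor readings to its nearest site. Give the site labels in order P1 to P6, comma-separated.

South, Lower, North, Lower, Outer, Lower

P1 → South (d²=15453866.00)
P2 → Lower (d²=15339789.00)
P3 → North (d²=51725893.00)
P4 → Lower (d²=5585626.00)
P5 → Outer (d²=34996804.00)
P6 → Lower (d²=8542925.00)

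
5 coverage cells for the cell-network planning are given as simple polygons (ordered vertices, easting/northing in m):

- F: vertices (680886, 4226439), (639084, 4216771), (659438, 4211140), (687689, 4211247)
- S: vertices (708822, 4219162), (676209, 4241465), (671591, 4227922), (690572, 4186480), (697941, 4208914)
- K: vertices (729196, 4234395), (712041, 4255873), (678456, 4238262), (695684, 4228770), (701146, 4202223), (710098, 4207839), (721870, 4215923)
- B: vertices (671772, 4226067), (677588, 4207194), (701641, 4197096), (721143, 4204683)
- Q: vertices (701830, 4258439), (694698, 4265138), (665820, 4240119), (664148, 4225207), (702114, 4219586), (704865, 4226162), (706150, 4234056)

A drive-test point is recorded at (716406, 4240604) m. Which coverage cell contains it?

Cast a ray rightward from (716406, 4240604). For each polygon, the edges (by vertex number in listed order) whose endpoints lie on opposite sides of northing = 4240604, where each meets that height, and whether that is right or left of the point:
F: no edge straddles that height → 0 crossings.
S: 1–2 at easting≈677468.0 (left), 2–3 at easting≈675915.4 (left) → 0 crossings.
K: 1–2 at easting≈724236.7 (right), 2–3 at easting≈682922.3 (left) → 1 crossing.
B: no edge straddles that height → 0 crossings.
Q: 2–3 at easting≈666379.8 (left), 7–1 at easting≈704989.9 (left) → 0 crossings.
Only K has an odd count, so the point is inside K.

K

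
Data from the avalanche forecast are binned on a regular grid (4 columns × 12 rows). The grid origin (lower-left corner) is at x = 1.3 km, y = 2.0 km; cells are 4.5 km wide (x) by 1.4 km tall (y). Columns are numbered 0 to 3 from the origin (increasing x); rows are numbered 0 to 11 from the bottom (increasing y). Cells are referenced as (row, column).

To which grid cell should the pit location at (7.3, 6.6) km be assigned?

Column index: ⌊(7.3 − 1.3) / 4.5⌋ = ⌊1.333⌋ = 1
Row offset from origin: ⌊(6.6 − 2.0) / 1.4⌋ = ⌊3.286⌋ = 3 → row 3

(3, 1)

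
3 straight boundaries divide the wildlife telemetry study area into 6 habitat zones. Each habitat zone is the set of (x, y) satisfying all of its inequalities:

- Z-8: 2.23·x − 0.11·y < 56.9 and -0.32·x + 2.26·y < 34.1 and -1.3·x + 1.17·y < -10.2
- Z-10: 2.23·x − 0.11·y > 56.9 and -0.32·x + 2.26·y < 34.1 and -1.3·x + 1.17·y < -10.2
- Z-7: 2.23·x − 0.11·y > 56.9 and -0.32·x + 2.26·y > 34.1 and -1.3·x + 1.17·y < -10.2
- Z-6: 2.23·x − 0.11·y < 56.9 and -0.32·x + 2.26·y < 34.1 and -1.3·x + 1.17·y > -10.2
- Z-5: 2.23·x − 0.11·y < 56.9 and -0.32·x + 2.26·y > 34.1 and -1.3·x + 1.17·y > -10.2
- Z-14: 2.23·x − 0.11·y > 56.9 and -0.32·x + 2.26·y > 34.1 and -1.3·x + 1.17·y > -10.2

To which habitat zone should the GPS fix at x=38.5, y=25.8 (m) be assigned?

Z-7

2.23·38.5 − 0.11·25.8 = 83.017, which is > 56.9
-0.32·38.5 + 2.26·25.8 = 45.988, which is > 34.1
-1.3·38.5 + 1.17·25.8 = -19.864, which is < -10.2
This sign pattern matches Z-7.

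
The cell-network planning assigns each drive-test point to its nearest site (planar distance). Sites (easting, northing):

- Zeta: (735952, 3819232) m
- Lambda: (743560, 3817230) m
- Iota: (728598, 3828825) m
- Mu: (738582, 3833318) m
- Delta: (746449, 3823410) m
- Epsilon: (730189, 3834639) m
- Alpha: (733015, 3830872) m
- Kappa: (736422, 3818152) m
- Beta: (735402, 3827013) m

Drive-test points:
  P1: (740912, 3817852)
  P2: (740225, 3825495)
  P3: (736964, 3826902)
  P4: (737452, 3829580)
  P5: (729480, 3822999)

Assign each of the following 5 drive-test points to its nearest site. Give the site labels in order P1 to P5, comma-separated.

Lambda, Beta, Beta, Beta, Iota

P1 → Lambda (d²=7398788.00)
P2 → Beta (d²=25565653.00)
P3 → Beta (d²=2452165.00)
P4 → Beta (d²=10791989.00)
P5 → Iota (d²=34720200.00)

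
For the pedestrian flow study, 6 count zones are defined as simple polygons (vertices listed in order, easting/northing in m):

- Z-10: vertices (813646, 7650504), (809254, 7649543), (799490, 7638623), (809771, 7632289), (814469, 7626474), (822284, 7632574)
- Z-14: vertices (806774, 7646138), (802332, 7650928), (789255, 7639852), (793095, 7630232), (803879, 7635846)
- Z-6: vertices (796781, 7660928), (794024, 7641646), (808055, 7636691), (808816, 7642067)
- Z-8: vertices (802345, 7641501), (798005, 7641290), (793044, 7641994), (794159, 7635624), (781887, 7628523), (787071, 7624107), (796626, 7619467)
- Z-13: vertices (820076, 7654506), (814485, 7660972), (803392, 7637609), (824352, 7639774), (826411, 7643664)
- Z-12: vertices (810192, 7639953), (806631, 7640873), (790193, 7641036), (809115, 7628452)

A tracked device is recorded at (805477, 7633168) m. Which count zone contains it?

Z-12

Cast a ray rightward from (805477, 7633168). For each polygon, the edges (by vertex number in listed order) whose endpoints lie on opposite sides of northing = 7633168, where each meets that height, and whether that is right or left of the point:
Z-10: 3–4 at easting≈808344.3 (right), 6–1 at easting≈821997.8 (right) → 2 crossings.
Z-14: 3–4 at easting≈791923.0 (left), 4–5 at easting≈798734.8 (left) → 0 crossings.
Z-6: no edge straddles that height → 0 crossings.
Z-8: 4–5 at easting≈789914.5 (left), 7–1 at easting≈800182.1 (left) → 0 crossings.
Z-13: no edge straddles that height → 0 crossings.
Z-12: 3–4 at easting≈802023.8 (left), 4–1 at easting≈809556.6 (right) → 1 crossing.
Only Z-12 has an odd count, so the point is inside Z-12.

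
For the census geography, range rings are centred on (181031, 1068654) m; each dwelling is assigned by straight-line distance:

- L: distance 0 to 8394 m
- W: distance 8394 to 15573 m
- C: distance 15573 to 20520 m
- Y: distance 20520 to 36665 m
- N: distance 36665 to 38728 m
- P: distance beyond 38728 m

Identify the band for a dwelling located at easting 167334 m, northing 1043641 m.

Distance = √((167334−181031)² + (1043641−1068654)²) = √(187607809.000 + 625650169.000) = 28517.678 m.
20520 ≤ 28517.678 < 36665 → Y.

Y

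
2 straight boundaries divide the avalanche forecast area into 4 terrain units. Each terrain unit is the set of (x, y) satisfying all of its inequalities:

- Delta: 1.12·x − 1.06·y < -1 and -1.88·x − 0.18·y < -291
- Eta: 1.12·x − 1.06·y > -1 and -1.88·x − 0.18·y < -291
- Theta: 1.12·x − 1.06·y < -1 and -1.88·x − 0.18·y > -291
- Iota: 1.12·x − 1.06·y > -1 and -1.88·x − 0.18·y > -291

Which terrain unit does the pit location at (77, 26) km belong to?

Iota

1.12·77 − 1.06·26 = 58.680, which is > -1
-1.88·77 − 0.18·26 = -149.440, which is > -291
This sign pattern matches Iota.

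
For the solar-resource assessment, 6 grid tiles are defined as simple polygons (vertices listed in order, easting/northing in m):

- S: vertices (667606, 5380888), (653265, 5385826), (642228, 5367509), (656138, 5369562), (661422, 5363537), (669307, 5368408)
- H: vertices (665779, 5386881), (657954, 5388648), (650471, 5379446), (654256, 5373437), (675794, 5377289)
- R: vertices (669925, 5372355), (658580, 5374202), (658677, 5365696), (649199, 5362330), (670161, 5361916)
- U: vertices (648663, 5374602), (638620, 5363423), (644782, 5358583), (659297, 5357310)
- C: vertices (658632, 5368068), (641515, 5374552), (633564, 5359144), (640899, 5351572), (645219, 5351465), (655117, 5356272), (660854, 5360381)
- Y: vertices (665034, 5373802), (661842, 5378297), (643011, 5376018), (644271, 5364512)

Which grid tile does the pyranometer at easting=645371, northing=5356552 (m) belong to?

C

Cast a ray rightward from (645371, 5356552). For each polygon, the edges (by vertex number in listed order) whose endpoints lie on opposite sides of northing = 5356552, where each meets that height, and whether that is right or left of the point:
S: no edge straddles that height → 0 crossings.
H: no edge straddles that height → 0 crossings.
R: no edge straddles that height → 0 crossings.
U: no edge straddles that height → 0 crossings.
C: 3–4 at easting≈636074.9 (left), 6–7 at easting≈655507.9 (right) → 1 crossing.
Y: no edge straddles that height → 0 crossings.
Only C has an odd count, so the point is inside C.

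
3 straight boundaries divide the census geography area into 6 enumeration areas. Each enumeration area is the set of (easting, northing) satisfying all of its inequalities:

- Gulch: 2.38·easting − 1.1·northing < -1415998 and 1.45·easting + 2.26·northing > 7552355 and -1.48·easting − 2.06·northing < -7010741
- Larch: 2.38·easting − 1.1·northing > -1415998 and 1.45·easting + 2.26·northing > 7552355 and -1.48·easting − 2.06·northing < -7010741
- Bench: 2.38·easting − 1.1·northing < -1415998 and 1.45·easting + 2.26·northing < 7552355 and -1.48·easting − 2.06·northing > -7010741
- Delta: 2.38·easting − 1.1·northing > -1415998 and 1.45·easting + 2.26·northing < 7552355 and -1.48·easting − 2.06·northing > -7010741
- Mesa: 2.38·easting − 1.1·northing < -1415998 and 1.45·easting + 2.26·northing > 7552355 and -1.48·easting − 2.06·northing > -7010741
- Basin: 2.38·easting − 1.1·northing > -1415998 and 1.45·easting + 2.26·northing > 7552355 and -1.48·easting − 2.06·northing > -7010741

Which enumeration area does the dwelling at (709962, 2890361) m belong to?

Mesa

2.38·709962 − 1.1·2890361 = -1489687.540, which is < -1415998
1.45·709962 + 2.26·2890361 = 7561660.760, which is > 7552355
-1.48·709962 − 2.06·2890361 = -7004887.420, which is > -7010741
This sign pattern matches Mesa.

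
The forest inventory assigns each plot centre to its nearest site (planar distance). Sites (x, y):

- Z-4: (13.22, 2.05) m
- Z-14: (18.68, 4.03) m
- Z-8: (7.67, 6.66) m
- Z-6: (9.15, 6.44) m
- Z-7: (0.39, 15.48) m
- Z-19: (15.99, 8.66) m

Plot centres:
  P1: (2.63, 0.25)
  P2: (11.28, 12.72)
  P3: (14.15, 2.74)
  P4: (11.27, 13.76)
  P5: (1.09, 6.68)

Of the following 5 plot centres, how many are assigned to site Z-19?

P1 → Z-8
P2 → Z-19
P3 → Z-4
P4 → Z-19
P5 → Z-8
2 of the 5 go to Z-19.

2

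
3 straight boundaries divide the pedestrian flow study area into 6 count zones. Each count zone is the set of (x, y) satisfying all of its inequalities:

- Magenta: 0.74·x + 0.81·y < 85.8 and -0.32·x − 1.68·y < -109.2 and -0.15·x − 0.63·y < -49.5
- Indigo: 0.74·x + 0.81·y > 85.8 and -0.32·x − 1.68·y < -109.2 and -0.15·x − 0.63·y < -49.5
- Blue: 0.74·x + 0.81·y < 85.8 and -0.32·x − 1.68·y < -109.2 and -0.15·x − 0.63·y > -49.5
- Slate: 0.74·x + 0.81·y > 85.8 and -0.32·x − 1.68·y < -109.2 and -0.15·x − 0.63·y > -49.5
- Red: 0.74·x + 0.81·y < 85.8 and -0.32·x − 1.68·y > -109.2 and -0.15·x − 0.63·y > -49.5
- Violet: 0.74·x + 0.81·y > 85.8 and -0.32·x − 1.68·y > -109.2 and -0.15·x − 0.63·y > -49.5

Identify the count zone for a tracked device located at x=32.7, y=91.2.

Indigo

0.74·32.7 + 0.81·91.2 = 98.070, which is > 85.8
-0.32·32.7 − 1.68·91.2 = -163.680, which is < -109.2
-0.15·32.7 − 0.63·91.2 = -62.361, which is < -49.5
This sign pattern matches Indigo.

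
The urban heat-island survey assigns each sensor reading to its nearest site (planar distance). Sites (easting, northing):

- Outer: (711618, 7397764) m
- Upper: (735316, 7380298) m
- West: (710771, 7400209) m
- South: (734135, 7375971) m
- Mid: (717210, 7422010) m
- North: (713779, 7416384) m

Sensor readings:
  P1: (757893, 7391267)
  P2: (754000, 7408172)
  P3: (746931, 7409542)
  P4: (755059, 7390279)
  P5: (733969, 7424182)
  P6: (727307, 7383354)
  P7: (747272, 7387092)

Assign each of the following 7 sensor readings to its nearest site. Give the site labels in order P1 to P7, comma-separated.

Upper, Upper, Upper, Upper, Mid, Upper, Upper

P1 → Upper (d²=630039890.00)
P2 → Upper (d²=1126051732.00)
P3 → Upper (d²=990119761.00)
P4 → Upper (d²=489406410.00)
P5 → Mid (d²=285581665.00)
P6 → Upper (d²=73483217.00)
P7 → Upper (d²=189104372.00)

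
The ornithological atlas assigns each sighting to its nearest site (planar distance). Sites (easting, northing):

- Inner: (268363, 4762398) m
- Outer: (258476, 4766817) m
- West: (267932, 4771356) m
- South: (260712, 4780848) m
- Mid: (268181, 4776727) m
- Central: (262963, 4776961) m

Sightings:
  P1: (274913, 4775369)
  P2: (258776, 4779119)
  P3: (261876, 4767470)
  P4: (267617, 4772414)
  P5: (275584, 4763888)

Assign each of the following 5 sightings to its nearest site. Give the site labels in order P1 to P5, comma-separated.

Mid, South, Outer, West, Inner

P1 → Mid (d²=47163988.00)
P2 → South (d²=6737537.00)
P3 → Outer (d²=11986409.00)
P4 → West (d²=1218589.00)
P5 → Inner (d²=54362941.00)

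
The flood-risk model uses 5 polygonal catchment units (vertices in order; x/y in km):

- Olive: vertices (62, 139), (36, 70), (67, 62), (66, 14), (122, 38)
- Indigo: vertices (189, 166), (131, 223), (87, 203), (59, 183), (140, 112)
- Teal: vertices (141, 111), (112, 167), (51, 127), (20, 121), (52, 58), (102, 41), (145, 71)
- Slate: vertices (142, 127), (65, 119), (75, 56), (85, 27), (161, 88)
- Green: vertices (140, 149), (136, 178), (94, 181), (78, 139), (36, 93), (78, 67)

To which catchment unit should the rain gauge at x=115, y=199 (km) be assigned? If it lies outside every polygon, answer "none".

Cast a ray rightward from (115, 199). For each polygon, the edges (by vertex number in listed order) whose endpoints lie on opposite sides of y = 199, where each meets that height, and whether that is right or left of the point:
Olive: no edge straddles that height → 0 crossings.
Indigo: 1–2 at x≈155.4 (right), 3–4 at x≈81.4 (left) → 1 crossing.
Teal: no edge straddles that height → 0 crossings.
Slate: no edge straddles that height → 0 crossings.
Green: no edge straddles that height → 0 crossings.
Only Indigo has an odd count, so the point is inside Indigo.

Indigo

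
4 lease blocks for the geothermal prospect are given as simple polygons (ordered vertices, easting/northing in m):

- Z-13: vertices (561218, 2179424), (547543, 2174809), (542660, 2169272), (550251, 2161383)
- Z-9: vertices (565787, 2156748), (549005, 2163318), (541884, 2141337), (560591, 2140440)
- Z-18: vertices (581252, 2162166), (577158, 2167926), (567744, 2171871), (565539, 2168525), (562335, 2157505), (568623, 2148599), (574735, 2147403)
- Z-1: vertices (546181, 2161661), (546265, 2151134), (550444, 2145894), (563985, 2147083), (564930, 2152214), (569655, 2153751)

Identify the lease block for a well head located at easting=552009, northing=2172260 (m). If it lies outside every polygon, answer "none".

Cast a ray rightward from (552009, 2172260). For each polygon, the edges (by vertex number in listed order) whose endpoints lie on opposite sides of northing = 2172260, where each meets that height, and whether that is right or left of the point:
Z-13: 2–3 at easting≈545295.1 (left), 4–1 at easting≈556863.1 (right) → 1 crossing.
Z-9: no edge straddles that height → 0 crossings.
Z-18: no edge straddles that height → 0 crossings.
Z-1: no edge straddles that height → 0 crossings.
Only Z-13 has an odd count, so the point is inside Z-13.

Z-13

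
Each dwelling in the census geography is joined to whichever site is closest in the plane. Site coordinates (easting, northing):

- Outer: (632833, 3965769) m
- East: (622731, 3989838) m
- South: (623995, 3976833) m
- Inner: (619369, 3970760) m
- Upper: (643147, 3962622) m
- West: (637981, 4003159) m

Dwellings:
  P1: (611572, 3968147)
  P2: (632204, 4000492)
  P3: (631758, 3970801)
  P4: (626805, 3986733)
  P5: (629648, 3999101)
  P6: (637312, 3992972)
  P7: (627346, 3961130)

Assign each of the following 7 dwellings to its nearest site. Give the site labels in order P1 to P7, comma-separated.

Inner, West, Outer, East, West, West, Outer

P1 → Inner (d²=67620978.00)
P2 → West (d²=40486618.00)
P3 → Outer (d²=26476649.00)
P4 → East (d²=26238501.00)
P5 → West (d²=85906253.00)
P6 → West (d²=104222530.00)
P7 → Outer (d²=51627490.00)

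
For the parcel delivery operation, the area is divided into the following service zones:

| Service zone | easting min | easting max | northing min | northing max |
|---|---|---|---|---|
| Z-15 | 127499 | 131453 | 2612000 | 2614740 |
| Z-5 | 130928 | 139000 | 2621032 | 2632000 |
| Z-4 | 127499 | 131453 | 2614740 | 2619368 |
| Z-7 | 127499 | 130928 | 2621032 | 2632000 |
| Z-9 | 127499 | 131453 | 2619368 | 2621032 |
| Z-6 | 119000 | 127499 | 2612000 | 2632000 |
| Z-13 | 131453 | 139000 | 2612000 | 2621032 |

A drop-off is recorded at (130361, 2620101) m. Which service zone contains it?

Z-9

The point has easting = 130361 and northing = 2620101.
Only Z-9 satisfies 127499 ≤ easting ≤ 131453 and 2619368 ≤ northing ≤ 2621032.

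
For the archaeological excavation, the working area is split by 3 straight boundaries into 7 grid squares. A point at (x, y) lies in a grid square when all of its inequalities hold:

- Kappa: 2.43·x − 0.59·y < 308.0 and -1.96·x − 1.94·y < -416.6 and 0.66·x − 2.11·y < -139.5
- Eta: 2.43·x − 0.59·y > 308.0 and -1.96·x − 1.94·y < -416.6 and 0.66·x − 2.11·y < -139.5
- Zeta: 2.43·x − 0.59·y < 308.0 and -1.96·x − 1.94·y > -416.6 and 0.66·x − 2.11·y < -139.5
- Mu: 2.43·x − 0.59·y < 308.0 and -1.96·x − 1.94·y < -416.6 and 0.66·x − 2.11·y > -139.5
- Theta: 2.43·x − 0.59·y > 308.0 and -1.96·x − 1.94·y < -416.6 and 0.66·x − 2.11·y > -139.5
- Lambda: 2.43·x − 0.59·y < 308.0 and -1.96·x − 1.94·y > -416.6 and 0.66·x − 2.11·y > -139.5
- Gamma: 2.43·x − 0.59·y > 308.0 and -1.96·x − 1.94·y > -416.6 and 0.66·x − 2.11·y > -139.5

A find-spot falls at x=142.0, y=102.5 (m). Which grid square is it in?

2.43·142.0 − 0.59·102.5 = 284.585, which is < 308.0
-1.96·142.0 − 1.94·102.5 = -477.170, which is < -416.6
0.66·142.0 − 2.11·102.5 = -122.555, which is > -139.5
This sign pattern matches Mu.

Mu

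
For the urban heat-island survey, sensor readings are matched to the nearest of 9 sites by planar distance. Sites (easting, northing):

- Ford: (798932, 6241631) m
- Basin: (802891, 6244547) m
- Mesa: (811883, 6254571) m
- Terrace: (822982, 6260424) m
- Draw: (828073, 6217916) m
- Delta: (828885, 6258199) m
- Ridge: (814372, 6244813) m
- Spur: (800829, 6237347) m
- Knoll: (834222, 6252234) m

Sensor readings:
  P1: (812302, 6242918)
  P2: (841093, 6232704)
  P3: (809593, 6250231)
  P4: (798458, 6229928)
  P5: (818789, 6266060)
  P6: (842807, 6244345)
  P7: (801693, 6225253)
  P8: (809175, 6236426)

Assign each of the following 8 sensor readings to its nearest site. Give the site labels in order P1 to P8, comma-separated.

Ridge, Draw, Mesa, Spur, Terrace, Knoll, Spur, Spur

P1 → Ridge (d²=7875925.00)
P2 → Draw (d²=388205344.00)
P3 → Mesa (d²=24079700.00)
P4 → Spur (d²=60663202.00)
P5 → Terrace (d²=49345745.00)
P6 → Knoll (d²=135938546.00)
P7 → Spur (d²=147011332.00)
P8 → Spur (d²=70503957.00)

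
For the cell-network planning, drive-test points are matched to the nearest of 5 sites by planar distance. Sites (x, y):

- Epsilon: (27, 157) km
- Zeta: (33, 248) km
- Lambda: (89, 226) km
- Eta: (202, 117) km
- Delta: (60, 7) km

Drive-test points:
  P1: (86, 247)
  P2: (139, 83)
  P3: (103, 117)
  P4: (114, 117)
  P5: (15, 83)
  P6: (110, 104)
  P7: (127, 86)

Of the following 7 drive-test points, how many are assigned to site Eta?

P1 → Lambda
P2 → Eta
P3 → Epsilon
P4 → Eta
P5 → Epsilon
P6 → Eta
P7 → Eta
4 of the 7 go to Eta.

4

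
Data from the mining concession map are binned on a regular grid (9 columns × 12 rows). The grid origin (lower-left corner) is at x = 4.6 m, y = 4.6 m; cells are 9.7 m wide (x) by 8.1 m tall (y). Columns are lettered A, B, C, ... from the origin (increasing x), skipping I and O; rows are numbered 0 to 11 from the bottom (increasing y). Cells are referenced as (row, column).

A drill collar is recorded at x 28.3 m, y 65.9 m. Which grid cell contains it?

Column index: ⌊(28.3 − 4.6) / 9.7⌋ = ⌊2.443⌋ = 2 → column C
Row offset from origin: ⌊(65.9 − 4.6) / 8.1⌋ = ⌊7.568⌋ = 7 → row 7

(7, C)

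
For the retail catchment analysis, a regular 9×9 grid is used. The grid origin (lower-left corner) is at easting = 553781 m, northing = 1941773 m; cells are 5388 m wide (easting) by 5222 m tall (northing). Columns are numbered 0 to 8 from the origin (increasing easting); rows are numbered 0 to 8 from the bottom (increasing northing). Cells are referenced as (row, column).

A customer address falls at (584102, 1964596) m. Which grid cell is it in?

Column index: ⌊(584102 − 553781) / 5388⌋ = ⌊5.628⌋ = 5
Row offset from origin: ⌊(1964596 − 1941773) / 5222⌋ = ⌊4.371⌋ = 4 → row 4

(4, 5)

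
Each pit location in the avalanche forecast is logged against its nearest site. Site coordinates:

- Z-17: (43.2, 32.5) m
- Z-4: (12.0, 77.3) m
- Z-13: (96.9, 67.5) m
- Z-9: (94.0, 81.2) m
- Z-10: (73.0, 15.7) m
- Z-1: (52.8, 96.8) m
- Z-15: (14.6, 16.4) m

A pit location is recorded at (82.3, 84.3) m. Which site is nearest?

Z-9

Squared distances to each site:
Z-17: 4212.050; Z-4: 4991.090; Z-13: 495.400; Z-9: 146.500; Z-10: 4792.450; Z-1: 1026.500; Z-15: 9193.700.
Minimum at Z-9.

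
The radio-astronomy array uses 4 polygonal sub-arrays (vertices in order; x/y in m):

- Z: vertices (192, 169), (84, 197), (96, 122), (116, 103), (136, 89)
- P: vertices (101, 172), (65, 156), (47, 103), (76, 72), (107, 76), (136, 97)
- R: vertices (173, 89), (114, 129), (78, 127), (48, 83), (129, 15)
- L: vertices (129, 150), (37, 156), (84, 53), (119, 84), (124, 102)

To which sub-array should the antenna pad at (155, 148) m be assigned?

Z

Cast a ray rightward from (155, 148). For each polygon, the edges (by vertex number in listed order) whose endpoints lie on opposite sides of y = 148, where each meets that height, and whether that is right or left of the point:
Z: 2–3 at x≈91.8 (left), 5–1 at x≈177.3 (right) → 1 crossing.
P: 2–3 at x≈62.3 (left), 6–1 at x≈112.2 (left) → 0 crossings.
R: no edge straddles that height → 0 crossings.
L: 2–3 at x≈40.7 (left), 5–1 at x≈128.8 (left) → 0 crossings.
Only Z has an odd count, so the point is inside Z.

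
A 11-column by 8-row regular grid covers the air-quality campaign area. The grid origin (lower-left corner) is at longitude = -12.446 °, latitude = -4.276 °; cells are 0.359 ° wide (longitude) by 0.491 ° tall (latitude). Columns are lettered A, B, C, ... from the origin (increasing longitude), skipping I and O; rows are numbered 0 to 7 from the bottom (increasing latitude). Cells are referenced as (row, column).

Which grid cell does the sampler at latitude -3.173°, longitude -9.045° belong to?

Column index: ⌊(-9.045 − -12.446) / 0.359⌋ = ⌊9.474⌋ = 9 → column K
Row offset from origin: ⌊(-3.173 − -4.276) / 0.491⌋ = ⌊2.246⌋ = 2 → row 2

(2, K)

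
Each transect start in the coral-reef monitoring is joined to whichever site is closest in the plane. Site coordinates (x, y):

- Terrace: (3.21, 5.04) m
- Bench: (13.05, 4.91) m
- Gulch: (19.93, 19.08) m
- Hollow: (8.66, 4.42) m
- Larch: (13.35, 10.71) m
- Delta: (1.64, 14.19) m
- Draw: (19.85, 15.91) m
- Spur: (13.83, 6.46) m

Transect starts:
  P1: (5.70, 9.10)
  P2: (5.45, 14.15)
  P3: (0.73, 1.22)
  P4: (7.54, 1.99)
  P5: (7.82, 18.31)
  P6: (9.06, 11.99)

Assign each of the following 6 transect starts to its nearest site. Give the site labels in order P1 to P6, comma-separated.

Terrace, Delta, Terrace, Hollow, Delta, Larch

P1 → Terrace (d²=22.68)
P2 → Delta (d²=14.52)
P3 → Terrace (d²=20.74)
P4 → Hollow (d²=7.16)
P5 → Delta (d²=55.17)
P6 → Larch (d²=20.04)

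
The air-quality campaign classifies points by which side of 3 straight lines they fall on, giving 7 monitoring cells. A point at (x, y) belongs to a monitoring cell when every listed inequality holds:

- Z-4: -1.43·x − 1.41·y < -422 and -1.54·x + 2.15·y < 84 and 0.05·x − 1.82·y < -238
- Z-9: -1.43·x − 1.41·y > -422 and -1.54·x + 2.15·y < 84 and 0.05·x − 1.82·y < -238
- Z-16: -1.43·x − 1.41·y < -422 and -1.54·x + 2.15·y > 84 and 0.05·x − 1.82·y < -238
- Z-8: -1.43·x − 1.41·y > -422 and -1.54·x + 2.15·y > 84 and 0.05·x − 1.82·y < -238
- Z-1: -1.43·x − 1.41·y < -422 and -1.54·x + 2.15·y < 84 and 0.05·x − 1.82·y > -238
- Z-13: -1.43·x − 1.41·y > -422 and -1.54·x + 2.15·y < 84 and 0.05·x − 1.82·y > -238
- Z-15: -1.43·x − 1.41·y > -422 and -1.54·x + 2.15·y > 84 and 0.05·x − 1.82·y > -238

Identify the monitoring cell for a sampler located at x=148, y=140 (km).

-1.43·148 − 1.41·140 = -409.040, which is > -422
-1.54·148 + 2.15·140 = 73.080, which is < 84
0.05·148 − 1.82·140 = -247.400, which is < -238
This sign pattern matches Z-9.

Z-9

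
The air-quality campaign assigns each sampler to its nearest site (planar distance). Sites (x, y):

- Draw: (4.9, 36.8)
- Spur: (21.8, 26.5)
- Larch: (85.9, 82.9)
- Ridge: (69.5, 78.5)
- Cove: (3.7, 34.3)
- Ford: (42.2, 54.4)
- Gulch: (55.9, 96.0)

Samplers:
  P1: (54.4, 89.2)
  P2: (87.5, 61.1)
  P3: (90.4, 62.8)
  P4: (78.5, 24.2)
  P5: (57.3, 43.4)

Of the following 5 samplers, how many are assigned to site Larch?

P1 → Gulch
P2 → Larch
P3 → Larch
P4 → Ford
P5 → Ford
2 of the 5 go to Larch.

2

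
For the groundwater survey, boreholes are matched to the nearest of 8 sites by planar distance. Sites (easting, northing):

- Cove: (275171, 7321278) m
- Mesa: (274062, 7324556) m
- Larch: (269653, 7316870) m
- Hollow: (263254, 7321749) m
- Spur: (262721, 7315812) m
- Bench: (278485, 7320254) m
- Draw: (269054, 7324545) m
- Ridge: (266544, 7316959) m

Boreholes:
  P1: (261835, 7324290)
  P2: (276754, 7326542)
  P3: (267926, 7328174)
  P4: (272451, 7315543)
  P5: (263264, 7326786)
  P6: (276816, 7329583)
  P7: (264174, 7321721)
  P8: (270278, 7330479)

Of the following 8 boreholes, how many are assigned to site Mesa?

2

P1 → Hollow
P2 → Mesa
P3 → Draw
P4 → Larch
P5 → Hollow
P6 → Mesa
P7 → Hollow
P8 → Draw
2 of the 8 go to Mesa.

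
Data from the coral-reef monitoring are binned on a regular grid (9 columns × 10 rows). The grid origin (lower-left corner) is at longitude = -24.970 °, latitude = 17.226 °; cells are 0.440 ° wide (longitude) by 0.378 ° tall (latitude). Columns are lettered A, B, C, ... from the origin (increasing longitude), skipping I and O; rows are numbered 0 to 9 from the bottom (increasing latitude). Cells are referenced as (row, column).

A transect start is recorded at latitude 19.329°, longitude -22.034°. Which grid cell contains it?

Column index: ⌊(-22.034 − -24.970) / 0.440⌋ = ⌊6.673⌋ = 6 → column G
Row offset from origin: ⌊(19.329 − 17.226) / 0.378⌋ = ⌊5.563⌋ = 5 → row 5

(5, G)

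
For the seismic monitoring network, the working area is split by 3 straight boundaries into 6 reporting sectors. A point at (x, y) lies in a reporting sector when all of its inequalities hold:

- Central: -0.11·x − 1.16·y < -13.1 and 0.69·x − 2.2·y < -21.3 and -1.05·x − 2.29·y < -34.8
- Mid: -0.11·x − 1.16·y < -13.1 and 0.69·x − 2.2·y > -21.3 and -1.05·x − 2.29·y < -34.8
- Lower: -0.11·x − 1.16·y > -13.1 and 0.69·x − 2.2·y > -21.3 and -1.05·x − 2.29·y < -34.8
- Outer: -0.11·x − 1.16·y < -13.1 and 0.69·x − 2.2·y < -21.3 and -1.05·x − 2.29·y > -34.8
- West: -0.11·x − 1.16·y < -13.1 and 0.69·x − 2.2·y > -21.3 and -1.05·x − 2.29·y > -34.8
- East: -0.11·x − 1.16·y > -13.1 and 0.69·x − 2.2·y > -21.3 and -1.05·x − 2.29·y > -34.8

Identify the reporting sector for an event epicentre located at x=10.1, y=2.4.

-0.11·10.1 − 1.16·2.4 = -3.895, which is > -13.1
0.69·10.1 − 2.2·2.4 = 1.689, which is > -21.3
-1.05·10.1 − 2.29·2.4 = -16.101, which is > -34.8
This sign pattern matches East.

East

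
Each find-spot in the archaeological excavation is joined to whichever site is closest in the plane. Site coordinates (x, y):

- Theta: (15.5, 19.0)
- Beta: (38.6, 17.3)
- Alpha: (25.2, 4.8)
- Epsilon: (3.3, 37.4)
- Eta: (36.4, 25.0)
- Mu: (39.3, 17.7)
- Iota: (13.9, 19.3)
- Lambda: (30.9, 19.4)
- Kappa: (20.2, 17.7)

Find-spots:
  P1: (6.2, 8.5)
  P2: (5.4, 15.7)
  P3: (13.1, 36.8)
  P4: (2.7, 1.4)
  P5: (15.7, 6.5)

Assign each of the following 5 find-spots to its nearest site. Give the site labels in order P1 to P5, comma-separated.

Iota, Iota, Epsilon, Iota, Alpha

P1 → Iota (d²=175.93)
P2 → Iota (d²=85.21)
P3 → Epsilon (d²=96.40)
P4 → Iota (d²=445.85)
P5 → Alpha (d²=93.14)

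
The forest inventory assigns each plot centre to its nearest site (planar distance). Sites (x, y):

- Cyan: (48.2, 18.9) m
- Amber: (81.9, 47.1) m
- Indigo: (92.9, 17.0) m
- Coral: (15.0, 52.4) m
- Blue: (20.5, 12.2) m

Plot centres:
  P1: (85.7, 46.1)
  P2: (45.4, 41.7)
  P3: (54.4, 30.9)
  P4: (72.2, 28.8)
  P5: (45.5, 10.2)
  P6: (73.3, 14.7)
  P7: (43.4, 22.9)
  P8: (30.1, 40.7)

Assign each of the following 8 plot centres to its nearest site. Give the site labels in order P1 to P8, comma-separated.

P1 → Amber (d²=15.44)
P2 → Cyan (d²=527.68)
P3 → Cyan (d²=182.44)
P4 → Amber (d²=428.98)
P5 → Cyan (d²=82.98)
P6 → Indigo (d²=389.45)
P7 → Cyan (d²=39.04)
P8 → Coral (d²=364.90)

Amber, Cyan, Cyan, Amber, Cyan, Indigo, Cyan, Coral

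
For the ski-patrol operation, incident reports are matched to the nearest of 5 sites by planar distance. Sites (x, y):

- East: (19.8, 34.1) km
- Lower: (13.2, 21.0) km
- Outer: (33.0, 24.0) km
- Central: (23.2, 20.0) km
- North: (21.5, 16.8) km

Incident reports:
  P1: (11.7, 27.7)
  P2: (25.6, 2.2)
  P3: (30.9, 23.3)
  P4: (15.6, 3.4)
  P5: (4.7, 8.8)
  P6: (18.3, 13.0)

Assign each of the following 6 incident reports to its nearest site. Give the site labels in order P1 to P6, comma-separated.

Lower, North, Outer, North, Lower, North

P1 → Lower (d²=47.14)
P2 → North (d²=229.97)
P3 → Outer (d²=4.90)
P4 → North (d²=214.37)
P5 → Lower (d²=221.09)
P6 → North (d²=24.68)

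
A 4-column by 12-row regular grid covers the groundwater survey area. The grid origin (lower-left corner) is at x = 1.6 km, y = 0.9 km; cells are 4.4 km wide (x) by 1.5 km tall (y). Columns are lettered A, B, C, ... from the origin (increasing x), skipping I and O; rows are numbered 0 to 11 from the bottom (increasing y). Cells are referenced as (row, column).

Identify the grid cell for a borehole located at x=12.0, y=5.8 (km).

(3, C)

Column index: ⌊(12.0 − 1.6) / 4.4⌋ = ⌊2.364⌋ = 2 → column C
Row offset from origin: ⌊(5.8 − 0.9) / 1.5⌋ = ⌊3.267⌋ = 3 → row 3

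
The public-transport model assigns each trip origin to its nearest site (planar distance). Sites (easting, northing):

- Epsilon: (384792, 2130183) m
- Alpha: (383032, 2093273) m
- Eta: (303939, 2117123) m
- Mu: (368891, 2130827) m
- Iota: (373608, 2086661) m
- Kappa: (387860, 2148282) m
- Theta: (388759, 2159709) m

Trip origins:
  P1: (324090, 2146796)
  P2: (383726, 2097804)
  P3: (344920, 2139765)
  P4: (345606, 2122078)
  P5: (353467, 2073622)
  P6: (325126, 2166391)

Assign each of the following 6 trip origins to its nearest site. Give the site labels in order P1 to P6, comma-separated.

P1 → Eta (d²=1286549730.00)
P2 → Alpha (d²=21011597.00)
P3 → Mu (d²=654496685.00)
P4 → Mu (d²=618736226.00)
P5 → Iota (d²=575675402.00)
P6 → Eta (d²=2876224793.00)

Eta, Alpha, Mu, Mu, Iota, Eta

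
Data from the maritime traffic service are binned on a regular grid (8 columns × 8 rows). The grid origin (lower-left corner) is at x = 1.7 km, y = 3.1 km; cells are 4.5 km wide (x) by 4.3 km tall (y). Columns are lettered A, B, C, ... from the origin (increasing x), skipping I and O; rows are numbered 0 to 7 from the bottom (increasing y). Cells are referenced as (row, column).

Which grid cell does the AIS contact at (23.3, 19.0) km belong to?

(3, E)

Column index: ⌊(23.3 − 1.7) / 4.5⌋ = ⌊4.800⌋ = 4 → column E
Row offset from origin: ⌊(19.0 − 3.1) / 4.3⌋ = ⌊3.698⌋ = 3 → row 3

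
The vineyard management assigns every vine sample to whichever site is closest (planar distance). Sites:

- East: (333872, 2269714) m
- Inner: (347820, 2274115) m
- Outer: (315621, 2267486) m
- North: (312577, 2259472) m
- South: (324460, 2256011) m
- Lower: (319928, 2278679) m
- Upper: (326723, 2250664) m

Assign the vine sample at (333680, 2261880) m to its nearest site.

Squared distances to each site:
East: 61408420.000; Inner: 349634825.000; Outer: 357554717.000; North: 451135073.000; South: 119453561.000; Lower: 471323905.000; Upper: 174198505.000.
Minimum at East.

East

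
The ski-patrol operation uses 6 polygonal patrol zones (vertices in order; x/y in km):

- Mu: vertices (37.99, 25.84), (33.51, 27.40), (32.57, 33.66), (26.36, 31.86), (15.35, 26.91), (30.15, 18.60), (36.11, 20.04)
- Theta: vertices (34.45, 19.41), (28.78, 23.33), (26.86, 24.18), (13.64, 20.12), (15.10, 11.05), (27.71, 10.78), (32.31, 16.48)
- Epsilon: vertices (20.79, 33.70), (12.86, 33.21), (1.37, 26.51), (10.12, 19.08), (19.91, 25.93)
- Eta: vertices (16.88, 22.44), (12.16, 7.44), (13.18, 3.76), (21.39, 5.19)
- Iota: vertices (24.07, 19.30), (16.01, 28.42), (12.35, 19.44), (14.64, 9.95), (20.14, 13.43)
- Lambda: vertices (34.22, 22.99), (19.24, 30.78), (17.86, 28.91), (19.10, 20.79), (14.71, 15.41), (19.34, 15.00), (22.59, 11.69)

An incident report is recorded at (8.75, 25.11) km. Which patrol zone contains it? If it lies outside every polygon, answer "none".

Cast a ray rightward from (8.75, 25.11). For each polygon, the edges (by vertex number in listed order) whose endpoints lie on opposite sides of y = 25.11, where each meets that height, and whether that is right or left of the point:
Mu: 5–6 at x≈18.556 (right), 7–1 at x≈37.753 (right) → 2 crossings.
Theta: no edge straddles that height → 0 crossings.
Epsilon: 3–4 at x≈3.019 (left), 4–5 at x≈18.738 (right) → 1 crossing.
Eta: no edge straddles that height → 0 crossings.
Iota: 1–2 at x≈18.935 (right), 2–3 at x≈14.661 (right) → 2 crossings.
Lambda: 1–2 at x≈30.143 (right), 3–4 at x≈18.440 (right) → 2 crossings.
Only Epsilon has an odd count, so the point is inside Epsilon.

Epsilon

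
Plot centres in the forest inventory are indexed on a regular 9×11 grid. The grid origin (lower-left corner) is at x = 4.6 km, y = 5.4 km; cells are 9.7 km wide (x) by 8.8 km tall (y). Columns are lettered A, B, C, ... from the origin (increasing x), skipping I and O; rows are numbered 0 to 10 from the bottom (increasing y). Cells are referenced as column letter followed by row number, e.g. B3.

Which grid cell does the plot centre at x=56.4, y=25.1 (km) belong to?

Column index: ⌊(56.4 − 4.6) / 9.7⌋ = ⌊5.340⌋ = 5 → column F
Row offset from origin: ⌊(25.1 − 5.4) / 8.8⌋ = ⌊2.239⌋ = 2 → row 2

F2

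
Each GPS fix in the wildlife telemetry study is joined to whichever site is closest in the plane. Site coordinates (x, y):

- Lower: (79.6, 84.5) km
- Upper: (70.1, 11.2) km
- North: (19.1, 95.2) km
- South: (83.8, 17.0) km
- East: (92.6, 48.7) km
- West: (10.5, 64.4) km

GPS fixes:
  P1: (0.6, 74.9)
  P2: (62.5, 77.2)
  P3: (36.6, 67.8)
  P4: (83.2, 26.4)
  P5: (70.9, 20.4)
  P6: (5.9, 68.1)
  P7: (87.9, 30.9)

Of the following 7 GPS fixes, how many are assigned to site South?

2

P1 → West
P2 → Lower
P3 → West
P4 → South
P5 → Upper
P6 → West
P7 → South
2 of the 7 go to South.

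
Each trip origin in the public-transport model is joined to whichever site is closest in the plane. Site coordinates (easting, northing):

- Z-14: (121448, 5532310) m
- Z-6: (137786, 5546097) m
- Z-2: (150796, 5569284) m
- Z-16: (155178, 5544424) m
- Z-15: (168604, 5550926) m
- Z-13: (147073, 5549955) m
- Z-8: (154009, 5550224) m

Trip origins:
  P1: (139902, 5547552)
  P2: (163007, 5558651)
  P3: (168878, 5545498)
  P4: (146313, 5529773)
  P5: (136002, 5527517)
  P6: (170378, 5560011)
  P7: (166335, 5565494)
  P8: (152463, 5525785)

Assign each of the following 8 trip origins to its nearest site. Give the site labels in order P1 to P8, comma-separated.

Z-6, Z-15, Z-15, Z-16, Z-14, Z-15, Z-15, Z-16

P1 → Z-6 (d²=6594481.00)
P2 → Z-15 (d²=91002034.00)
P3 → Z-15 (d²=29538260.00)
P4 → Z-16 (d²=293240026.00)
P5 → Z-14 (d²=234791765.00)
P6 → Z-15 (d²=85684301.00)
P7 → Z-15 (d²=217374985.00)
P8 → Z-16 (d²=354783546.00)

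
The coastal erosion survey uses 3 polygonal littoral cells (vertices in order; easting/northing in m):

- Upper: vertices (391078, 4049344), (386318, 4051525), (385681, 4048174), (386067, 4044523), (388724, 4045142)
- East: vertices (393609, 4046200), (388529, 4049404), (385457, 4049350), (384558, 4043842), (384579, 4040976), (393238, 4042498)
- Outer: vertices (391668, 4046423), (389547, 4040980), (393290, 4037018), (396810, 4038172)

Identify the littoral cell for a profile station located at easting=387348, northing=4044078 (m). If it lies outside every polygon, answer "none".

East

Cast a ray rightward from (387348, 4044078). For each polygon, the edges (by vertex number in listed order) whose endpoints lie on opposite sides of northing = 4044078, where each meets that height, and whether that is right or left of the point:
Upper: no edge straddles that height → 0 crossings.
East: 3–4 at easting≈384596.5 (left), 6–1 at easting≈393396.3 (right) → 1 crossing.
Outer: 1–2 at easting≈390754.2 (right), 4–1 at easting≈393129.4 (right) → 2 crossings.
Only East has an odd count, so the point is inside East.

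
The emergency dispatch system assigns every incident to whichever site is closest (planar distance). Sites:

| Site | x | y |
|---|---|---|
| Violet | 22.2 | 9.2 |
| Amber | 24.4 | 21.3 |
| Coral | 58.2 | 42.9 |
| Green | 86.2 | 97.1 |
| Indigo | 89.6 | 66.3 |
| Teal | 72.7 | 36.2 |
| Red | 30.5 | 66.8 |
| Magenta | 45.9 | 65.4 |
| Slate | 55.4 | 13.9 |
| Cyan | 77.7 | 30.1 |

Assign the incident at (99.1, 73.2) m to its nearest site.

Squared distances to each site:
Violet: 10009.610; Amber: 8273.700; Coral: 2590.900; Green: 737.620; Indigo: 137.860; Teal: 2065.960; Red: 4746.920; Magenta: 2891.080; Slate: 5426.180; Cyan: 2315.570.
Minimum at Indigo.

Indigo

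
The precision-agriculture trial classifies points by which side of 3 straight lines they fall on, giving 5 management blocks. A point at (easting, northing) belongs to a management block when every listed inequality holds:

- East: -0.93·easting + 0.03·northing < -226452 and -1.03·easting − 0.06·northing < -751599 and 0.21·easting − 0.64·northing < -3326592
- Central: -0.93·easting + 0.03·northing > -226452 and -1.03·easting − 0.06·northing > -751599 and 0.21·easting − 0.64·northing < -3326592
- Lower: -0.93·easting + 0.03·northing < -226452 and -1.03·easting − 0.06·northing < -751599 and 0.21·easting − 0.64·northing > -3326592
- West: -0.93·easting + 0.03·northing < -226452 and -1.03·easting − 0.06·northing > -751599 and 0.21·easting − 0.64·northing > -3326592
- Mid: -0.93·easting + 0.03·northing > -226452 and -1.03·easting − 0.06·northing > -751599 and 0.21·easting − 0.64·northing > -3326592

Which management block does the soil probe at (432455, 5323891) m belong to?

Lower

-0.93·432455 + 0.03·5323891 = -242466.420, which is < -226452
-1.03·432455 − 0.06·5323891 = -764862.110, which is < -751599
0.21·432455 − 0.64·5323891 = -3316474.690, which is > -3326592
This sign pattern matches Lower.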